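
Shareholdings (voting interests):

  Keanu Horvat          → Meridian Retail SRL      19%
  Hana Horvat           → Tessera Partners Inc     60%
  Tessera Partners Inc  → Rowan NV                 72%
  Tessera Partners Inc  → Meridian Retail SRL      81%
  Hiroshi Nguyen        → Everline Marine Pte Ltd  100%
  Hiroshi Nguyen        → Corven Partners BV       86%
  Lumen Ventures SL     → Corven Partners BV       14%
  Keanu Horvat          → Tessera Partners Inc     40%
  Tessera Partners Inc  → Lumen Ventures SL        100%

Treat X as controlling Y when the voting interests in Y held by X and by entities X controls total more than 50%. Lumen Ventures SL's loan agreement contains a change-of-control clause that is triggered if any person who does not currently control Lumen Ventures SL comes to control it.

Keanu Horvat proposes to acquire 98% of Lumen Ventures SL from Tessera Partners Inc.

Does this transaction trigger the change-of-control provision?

The purchase adds only to Keanu's holdings (Tessera's stake shrinks), so Keanu is the only person who could newly come to control Lumen.
Keanu's largest direct stake is 40% in Tessera, which does not meet the threshold, so Keanu controls no company.
Neither Keanu nor any entity Keanu controls holds any voting interest in Lumen.
So before the transaction, Keanu does not control Lumen.
After the purchase, Keanu holds 98% of Lumen directly, and Tessera's stake falls to 2%.
Keanu holds 98% of Lumen, so Keanu controls Lumen.
Keanu did not control Lumen before and does after, so the clause is triggered.

Yes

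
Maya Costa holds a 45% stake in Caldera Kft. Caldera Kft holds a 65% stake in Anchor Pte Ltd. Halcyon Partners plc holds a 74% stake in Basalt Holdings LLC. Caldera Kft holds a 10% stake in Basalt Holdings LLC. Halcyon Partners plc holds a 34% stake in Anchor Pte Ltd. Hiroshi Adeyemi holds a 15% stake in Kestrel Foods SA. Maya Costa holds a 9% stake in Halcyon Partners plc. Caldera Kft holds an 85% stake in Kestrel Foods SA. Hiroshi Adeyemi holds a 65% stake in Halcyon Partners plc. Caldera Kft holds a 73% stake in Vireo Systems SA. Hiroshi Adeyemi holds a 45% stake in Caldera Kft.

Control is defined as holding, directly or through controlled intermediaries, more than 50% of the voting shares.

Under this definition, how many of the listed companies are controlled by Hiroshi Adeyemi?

2

Hiroshi holds 65% of Halcyon, so Hiroshi controls Halcyon.
Halcyon holds 74% of Basalt, so Hiroshi controls Basalt.
No other company's threshold is met.
Hiroshi controls 2 companies.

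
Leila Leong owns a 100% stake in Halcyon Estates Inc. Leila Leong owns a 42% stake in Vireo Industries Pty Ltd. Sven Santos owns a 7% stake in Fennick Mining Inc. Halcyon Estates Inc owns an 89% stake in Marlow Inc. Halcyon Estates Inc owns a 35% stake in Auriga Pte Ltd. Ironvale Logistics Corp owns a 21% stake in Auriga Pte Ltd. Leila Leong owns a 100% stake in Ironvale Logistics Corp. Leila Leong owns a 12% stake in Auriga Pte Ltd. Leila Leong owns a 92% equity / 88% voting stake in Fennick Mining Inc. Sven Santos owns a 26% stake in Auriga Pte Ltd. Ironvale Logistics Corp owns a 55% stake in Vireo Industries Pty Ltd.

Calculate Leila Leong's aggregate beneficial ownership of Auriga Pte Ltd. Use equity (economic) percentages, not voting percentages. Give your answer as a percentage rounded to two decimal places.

68.00%

Leila reaches Auriga along 3 paths.
Direct stake: 12% = 12%.
Via Halcyon: 100% × 35% = 35%.
Via Ironvale: 100% × 21% = 21%.
Total: 12% + 35% + 21% = 68%.
Rounded: 68.00%.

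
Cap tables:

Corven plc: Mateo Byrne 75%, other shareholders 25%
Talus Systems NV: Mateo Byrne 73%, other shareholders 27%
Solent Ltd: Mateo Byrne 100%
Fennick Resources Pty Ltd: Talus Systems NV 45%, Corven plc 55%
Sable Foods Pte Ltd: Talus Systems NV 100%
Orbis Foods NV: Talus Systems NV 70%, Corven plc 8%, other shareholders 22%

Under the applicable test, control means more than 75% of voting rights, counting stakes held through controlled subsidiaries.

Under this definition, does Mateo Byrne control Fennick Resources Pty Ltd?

No

Mateo holds 100% of Solent, so Mateo controls Solent.
Neither Mateo nor any entity Mateo controls holds any voting interest in Fennick.
So Mateo does not control Fennick.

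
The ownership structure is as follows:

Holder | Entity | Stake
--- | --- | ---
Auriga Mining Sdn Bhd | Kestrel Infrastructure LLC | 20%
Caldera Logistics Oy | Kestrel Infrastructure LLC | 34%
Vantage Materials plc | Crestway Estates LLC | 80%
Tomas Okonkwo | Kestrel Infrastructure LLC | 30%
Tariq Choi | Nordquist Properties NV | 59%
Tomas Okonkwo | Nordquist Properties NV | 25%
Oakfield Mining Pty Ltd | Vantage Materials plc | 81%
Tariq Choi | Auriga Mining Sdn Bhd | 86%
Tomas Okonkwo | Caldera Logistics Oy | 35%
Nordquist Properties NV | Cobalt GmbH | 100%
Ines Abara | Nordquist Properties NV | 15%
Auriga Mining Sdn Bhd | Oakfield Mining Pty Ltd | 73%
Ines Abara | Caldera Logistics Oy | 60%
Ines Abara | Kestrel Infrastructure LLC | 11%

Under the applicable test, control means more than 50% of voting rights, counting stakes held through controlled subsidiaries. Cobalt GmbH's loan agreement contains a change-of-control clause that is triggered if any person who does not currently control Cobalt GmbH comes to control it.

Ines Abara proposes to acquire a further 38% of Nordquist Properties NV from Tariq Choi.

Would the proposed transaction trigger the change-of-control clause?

The purchase adds only to Ines's holdings (Tariq's stake shrinks), so Ines is the only person who could newly come to control Cobalt.
Ines holds 60% of Caldera, so Ines controls Caldera.
Neither Ines nor any entity Ines controls holds any voting interest in Cobalt.
So before the transaction, Ines does not control Cobalt.
After the purchase, Ines's direct stake in Nordquist rises to 15% + 38% = 53%, and Tariq's stake falls to 21%.
Ines holds 53% of Nordquist, so Ines controls Nordquist.
Nordquist holds 100% of Cobalt, so Ines controls Cobalt.
Ines did not control Cobalt before and does after, so the clause is triggered.

Yes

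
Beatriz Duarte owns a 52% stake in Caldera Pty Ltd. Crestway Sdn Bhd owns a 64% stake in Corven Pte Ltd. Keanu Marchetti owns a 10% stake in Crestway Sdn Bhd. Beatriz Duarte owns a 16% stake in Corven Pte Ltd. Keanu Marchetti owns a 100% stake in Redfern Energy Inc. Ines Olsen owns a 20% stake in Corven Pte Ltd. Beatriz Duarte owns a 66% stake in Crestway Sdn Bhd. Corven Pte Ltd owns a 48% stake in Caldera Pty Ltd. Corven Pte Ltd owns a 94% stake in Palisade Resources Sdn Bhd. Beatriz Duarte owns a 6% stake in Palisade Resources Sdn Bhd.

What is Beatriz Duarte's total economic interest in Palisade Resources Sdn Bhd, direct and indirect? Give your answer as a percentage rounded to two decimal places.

60.75%

Beatriz reaches Palisade along 3 paths.
Via Corven: 16% × 94% = 15.04%.
Via Crestway → Corven: 66% × 64% × 94% = 39.7056%.
Direct stake: 6% = 6%.
Total: 15.04% + 39.7056% + 6% = 60.7456%.
Rounded: 60.75%.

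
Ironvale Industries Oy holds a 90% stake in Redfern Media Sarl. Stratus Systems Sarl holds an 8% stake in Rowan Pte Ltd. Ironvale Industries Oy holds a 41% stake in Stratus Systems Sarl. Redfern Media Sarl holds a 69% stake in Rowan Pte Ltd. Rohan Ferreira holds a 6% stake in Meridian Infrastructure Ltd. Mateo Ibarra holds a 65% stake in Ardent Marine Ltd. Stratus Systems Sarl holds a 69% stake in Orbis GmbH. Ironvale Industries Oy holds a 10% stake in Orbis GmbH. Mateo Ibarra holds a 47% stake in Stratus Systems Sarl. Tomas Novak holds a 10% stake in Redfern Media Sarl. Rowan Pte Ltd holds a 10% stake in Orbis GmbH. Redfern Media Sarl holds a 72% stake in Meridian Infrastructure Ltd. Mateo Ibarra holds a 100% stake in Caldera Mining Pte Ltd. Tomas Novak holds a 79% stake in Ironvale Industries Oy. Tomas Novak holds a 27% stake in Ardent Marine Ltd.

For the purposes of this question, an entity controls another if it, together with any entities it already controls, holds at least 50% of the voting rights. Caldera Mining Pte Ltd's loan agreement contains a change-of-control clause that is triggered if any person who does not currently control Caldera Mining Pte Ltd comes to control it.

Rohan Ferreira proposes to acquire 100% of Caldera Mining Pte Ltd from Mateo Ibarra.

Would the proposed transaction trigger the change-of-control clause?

Yes

The purchase adds only to Rohan's holdings (Mateo's stake shrinks), so Rohan is the only person who could newly come to control Caldera.
Rohan's largest direct stake is 6% in Meridian, which does not meet the threshold, so Rohan controls no company.
Neither Rohan nor any entity Rohan controls holds any voting interest in Caldera.
So before the transaction, Rohan does not control Caldera.
After the purchase, Rohan holds 100% of Caldera directly, and Mateo's stake falls to 0%.
Rohan holds 100% of Caldera, so Rohan controls Caldera.
Rohan did not control Caldera before and does after, so the clause is triggered.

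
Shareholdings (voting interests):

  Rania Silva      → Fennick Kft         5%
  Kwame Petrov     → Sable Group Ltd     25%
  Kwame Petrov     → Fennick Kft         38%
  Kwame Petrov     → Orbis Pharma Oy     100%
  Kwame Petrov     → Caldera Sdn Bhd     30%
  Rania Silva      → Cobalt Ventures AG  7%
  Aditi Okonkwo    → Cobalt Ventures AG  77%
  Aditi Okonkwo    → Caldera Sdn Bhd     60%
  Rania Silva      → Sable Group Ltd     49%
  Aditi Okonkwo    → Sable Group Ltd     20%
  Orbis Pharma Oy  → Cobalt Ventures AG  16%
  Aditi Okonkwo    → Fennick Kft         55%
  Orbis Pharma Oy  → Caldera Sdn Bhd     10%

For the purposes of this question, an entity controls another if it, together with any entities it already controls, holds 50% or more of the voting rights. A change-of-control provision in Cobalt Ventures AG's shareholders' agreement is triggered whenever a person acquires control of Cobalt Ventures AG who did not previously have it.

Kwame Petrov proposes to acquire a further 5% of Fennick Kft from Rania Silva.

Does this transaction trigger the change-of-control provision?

No

The purchase adds only to Kwame's holdings (Rania's stake shrinks), so Kwame is the only person who could newly come to control Cobalt.
Kwame holds 100% of Orbis, so Kwame controls Orbis.
In Cobalt, Kwame's side holds only 16%, not ≥ 50%.
So before the transaction, Kwame does not control Cobalt.
After the purchase, Kwame's direct stake in Fennick rises to 38% + 5% = 43%, and Rania's stake falls to 0%.
Kwame's side now holds 43% of Fennick, not ≥ 50%, so Kwame still does not control Fennick.
After the transaction, Kwame's side holds 16% of Cobalt, not ≥ 50%, so Kwame still does not control Cobalt.
No new person acquires control, so the clause is not triggered.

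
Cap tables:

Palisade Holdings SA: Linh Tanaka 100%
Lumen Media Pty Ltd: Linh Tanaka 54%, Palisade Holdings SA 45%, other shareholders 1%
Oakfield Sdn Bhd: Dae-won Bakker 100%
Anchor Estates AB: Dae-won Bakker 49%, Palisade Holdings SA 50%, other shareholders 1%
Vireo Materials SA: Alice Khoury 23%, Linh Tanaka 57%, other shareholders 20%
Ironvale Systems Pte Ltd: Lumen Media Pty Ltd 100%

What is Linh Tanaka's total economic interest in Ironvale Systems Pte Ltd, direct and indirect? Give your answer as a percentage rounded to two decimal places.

Linh reaches Ironvale along 2 paths.
Via Lumen: 54% × 100% = 54%.
Via Palisade → Lumen: 100% × 45% × 100% = 45%.
Total: 54% + 45% = 99%.
Rounded: 99.00%.

99.00%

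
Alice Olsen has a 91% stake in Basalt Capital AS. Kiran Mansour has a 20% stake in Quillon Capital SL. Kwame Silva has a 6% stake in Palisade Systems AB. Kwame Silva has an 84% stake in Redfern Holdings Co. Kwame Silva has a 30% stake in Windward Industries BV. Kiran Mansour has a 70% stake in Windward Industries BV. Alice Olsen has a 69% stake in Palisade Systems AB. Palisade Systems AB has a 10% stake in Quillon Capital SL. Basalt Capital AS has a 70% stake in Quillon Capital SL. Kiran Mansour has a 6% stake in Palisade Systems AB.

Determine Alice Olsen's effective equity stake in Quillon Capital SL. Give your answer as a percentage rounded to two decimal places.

Alice reaches Quillon along 2 paths.
Via Basalt: 91% × 70% = 63.7%.
Via Palisade: 69% × 10% = 6.9%.
Total: 63.7% + 6.9% = 70.6%.
Rounded: 70.60%.

70.60%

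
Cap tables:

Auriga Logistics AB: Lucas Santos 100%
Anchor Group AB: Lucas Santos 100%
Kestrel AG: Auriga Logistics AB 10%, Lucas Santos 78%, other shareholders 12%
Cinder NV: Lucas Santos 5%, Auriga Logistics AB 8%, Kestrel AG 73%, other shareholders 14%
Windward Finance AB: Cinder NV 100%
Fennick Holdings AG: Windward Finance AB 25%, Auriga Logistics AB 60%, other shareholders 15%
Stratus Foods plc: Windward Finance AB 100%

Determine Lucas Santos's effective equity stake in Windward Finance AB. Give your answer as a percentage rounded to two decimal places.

Lucas reaches Windward along 4 paths.
Via Cinder: 5% × 100% = 5%.
Via Auriga → Cinder: 100% × 8% × 100% = 8%.
Via Auriga → Kestrel → Cinder: 100% × 10% × 73% × 100% = 7.3%.
Via Kestrel → Cinder: 78% × 73% × 100% = 56.94%.
Total: 5% + 8% + 7.3% + 56.94% = 77.24%.

77.24%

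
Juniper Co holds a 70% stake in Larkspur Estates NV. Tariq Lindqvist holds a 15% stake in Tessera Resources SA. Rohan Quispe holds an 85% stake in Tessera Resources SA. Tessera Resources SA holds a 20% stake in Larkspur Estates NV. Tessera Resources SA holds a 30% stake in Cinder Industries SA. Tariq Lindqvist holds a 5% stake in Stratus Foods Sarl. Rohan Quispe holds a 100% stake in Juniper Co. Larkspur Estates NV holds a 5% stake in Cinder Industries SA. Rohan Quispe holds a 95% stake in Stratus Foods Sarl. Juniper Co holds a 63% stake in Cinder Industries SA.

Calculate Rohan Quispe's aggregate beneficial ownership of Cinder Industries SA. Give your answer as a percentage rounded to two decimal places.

92.85%

Rohan reaches Cinder along 4 paths.
Via Tessera: 85% × 30% = 25.5%.
Via Juniper → Larkspur: 100% × 70% × 5% = 3.5%.
Via Tessera → Larkspur: 85% × 20% × 5% = 0.85%.
Via Juniper: 100% × 63% = 63%.
Total: 25.5% + 3.5% + 0.85% + 63% = 92.85%.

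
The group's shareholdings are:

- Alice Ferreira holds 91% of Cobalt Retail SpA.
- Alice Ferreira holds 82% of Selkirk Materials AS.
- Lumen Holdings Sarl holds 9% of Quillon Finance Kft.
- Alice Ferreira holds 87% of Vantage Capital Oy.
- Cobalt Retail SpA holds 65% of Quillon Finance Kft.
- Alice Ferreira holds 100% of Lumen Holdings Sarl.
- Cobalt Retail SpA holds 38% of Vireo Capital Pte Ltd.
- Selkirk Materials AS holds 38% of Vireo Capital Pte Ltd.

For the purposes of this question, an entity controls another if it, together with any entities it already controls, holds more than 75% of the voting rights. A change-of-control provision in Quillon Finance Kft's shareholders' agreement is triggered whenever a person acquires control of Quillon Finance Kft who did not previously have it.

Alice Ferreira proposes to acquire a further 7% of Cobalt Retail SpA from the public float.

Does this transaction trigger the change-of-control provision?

No

The purchase changes only Alice's holdings, so Alice is the only person who could newly come to control Quillon.
Alice holds 100% of Lumen, so Alice controls Lumen.
Alice holds 82% of Selkirk, so Alice controls Selkirk.
Alice holds 87% of Vantage, so Alice controls Vantage.
Alice holds 91% of Cobalt, so Alice controls Cobalt.
Cobalt and Selkirk together hold 38% + 38% = 76% of Vireo, so Alice controls Vireo.
In Quillon, Alice's side holds only 9% + 65% = 74%, not > 75%.
So before the transaction, Alice does not control Quillon.
After the purchase, Alice's direct stake in Cobalt rises to 91% + 7% = 98%.
Alice holds 98% of Cobalt, so Alice controls Cobalt.
After the transaction, Alice's side holds 9% + 65% = 74% of Quillon, not > 75%, so Alice still does not control Quillon.
No new person acquires control, so the clause is not triggered.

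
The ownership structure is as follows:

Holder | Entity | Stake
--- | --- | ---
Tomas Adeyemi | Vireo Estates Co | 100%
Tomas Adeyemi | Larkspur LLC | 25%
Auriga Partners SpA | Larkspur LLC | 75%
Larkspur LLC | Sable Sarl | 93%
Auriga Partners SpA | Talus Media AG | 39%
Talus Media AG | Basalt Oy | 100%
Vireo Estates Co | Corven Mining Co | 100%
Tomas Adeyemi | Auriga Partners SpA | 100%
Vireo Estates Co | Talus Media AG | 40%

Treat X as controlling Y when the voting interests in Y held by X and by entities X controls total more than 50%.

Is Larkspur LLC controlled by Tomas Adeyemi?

Yes

Tomas holds 100% of Auriga, so Tomas controls Auriga.
Auriga and Tomas together hold 75% + 25% = 100% of Larkspur, so Tomas controls Larkspur.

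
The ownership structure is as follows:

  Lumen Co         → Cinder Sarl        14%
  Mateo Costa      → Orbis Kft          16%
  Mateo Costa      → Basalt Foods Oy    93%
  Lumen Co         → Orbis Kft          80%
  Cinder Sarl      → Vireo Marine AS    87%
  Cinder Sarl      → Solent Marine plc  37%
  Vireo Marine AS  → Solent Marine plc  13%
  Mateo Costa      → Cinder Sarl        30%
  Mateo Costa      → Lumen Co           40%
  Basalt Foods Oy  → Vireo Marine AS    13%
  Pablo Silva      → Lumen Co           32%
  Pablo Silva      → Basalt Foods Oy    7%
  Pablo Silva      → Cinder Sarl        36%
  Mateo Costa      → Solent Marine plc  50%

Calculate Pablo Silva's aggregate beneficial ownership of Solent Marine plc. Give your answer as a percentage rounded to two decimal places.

19.67%

Pablo reaches Solent along 5 paths.
Via Lumen → Cinder: 32% × 14% × 37% = 1.6576%.
Via Cinder: 36% × 37% = 13.32%.
Via Basalt → Vireo: 7% × 13% × 13% = 0.1183%.
Via Lumen → Cinder → Vireo: 32% × 14% × 87% × 13% = 0.506688%.
Via Cinder → Vireo: 36% × 87% × 13% = 4.0716%.
Total: 1.6576% + 13.32% + 0.1183% + 0.506688% + 4.0716% = 19.674188%.
Rounded: 19.67%.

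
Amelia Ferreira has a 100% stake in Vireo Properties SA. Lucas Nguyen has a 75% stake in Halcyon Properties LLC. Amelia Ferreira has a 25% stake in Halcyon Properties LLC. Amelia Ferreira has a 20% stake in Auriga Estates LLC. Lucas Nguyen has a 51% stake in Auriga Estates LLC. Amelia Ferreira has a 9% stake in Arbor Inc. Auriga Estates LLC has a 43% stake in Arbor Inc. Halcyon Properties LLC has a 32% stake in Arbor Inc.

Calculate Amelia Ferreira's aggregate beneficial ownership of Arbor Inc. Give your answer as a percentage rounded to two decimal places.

25.60%

Amelia reaches Arbor along 3 paths.
Via Auriga: 20% × 43% = 8.6%.
Via Halcyon: 25% × 32% = 8%.
Direct stake: 9% = 9%.
Total: 8.6% + 8% + 9% = 25.6%.
Rounded: 25.60%.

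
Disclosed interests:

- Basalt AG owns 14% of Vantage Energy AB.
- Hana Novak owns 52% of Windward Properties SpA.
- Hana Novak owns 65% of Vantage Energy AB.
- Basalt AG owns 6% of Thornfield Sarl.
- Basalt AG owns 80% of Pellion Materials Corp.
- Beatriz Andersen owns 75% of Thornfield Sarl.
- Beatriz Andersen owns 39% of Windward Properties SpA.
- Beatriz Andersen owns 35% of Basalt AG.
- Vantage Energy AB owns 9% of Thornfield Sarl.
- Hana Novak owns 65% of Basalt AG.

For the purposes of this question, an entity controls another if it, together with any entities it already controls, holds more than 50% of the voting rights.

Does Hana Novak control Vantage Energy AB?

Yes

Hana holds 65% of Basalt, so Hana controls Basalt.
Hana and Basalt together hold 65% + 14% = 79% of Vantage, so Hana controls Vantage.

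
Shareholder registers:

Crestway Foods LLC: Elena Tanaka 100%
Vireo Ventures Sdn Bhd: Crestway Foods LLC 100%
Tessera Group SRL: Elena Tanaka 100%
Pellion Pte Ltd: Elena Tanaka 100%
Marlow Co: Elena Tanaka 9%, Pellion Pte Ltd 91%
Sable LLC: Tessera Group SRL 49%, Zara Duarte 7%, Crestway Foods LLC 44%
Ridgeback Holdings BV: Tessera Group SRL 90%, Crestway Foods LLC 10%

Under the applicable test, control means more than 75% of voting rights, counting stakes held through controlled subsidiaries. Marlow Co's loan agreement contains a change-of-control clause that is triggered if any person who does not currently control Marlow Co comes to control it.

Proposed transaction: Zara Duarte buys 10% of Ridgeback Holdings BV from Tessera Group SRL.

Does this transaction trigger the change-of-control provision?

The purchase adds only to Zara's holdings (Tessera's stake shrinks), so Zara is the only person who could newly come to control Marlow.
Zara's largest direct stake is 7% in Sable, which does not meet the threshold, so Zara controls no company.
Neither Zara nor any entity Zara controls holds any voting interest in Marlow.
So before the transaction, Zara does not control Marlow.
After the purchase, Zara holds 10% of Ridgeback directly, and Tessera's stake falls to 80%.
Zara's side now holds 10% of Ridgeback, not > 75%, so Zara still does not control Ridgeback.
After the transaction, neither Zara nor any entity Zara controls holds a voting interest in Marlow, so Zara still does not control it.
No new person acquires control, so the clause is not triggered.

No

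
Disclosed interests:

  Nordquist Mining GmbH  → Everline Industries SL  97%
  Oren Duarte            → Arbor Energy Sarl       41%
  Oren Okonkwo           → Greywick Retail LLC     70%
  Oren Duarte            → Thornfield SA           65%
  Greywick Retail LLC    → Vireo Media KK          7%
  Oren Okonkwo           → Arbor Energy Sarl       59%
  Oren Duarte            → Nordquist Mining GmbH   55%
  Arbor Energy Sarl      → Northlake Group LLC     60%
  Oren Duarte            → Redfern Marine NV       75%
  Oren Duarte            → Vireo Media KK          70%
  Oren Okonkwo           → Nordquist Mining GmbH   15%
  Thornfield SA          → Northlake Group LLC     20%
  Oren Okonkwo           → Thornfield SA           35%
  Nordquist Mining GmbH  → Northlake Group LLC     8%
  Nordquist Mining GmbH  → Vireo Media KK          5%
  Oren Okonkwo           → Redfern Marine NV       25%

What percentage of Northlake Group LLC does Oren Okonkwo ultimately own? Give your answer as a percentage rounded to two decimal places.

Oren Okonkwo reaches Northlake along 3 paths.
Via Nordquist: 15% × 8% = 1.2%.
Via Thornfield: 35% × 20% = 7%.
Via Arbor: 59% × 60% = 35.4%.
Total: 1.2% + 7% + 35.4% = 43.6%.
Rounded: 43.60%.

43.60%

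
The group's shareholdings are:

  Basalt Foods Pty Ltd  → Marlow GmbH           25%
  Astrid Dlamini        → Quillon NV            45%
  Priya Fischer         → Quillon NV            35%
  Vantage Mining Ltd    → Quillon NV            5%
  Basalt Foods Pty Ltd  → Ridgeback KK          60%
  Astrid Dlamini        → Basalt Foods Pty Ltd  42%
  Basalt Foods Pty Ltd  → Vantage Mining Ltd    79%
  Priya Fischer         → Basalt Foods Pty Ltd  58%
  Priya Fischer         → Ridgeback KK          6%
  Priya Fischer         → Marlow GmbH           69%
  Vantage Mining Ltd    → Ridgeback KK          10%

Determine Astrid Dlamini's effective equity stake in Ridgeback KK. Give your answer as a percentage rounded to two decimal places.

28.52%

Astrid reaches Ridgeback along 2 paths.
Via Basalt → Vantage: 42% × 79% × 10% = 3.318%.
Via Basalt: 42% × 60% = 25.2%.
Total: 3.318% + 25.2% = 28.518%.
Rounded: 28.52%.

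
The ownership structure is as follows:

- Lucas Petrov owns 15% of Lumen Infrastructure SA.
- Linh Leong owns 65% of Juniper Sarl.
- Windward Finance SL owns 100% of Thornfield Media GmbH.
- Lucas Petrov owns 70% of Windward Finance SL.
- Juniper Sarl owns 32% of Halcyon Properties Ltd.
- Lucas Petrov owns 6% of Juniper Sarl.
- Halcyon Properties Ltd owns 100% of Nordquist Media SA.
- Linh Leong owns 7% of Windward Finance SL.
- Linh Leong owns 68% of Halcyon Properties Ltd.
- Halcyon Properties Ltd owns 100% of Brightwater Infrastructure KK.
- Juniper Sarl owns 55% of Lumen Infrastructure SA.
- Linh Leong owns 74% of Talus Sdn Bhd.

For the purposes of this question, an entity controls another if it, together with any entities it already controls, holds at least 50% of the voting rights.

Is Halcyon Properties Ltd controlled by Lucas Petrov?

No

Lucas holds 70% of Windward, so Lucas controls Windward.
Windward holds 100% of Thornfield, so Lucas controls Thornfield.
Neither Lucas nor any entity Lucas controls holds any voting interest in Halcyon.
So Lucas does not control Halcyon.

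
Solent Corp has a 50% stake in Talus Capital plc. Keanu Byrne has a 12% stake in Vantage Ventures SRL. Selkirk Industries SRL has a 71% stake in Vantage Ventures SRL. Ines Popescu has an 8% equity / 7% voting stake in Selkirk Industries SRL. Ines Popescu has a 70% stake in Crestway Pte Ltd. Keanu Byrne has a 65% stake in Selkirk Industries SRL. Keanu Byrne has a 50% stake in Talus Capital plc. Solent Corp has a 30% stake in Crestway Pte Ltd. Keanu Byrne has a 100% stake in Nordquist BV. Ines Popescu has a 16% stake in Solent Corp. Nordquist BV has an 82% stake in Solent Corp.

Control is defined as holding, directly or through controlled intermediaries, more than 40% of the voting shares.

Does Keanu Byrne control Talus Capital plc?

Yes

Keanu holds 100% of Nordquist, so Keanu controls Nordquist.
Nordquist holds 82% of Solent, so Keanu controls Solent.
Keanu and Solent together hold 50% + 50% = 100% of Talus, so Keanu controls Talus.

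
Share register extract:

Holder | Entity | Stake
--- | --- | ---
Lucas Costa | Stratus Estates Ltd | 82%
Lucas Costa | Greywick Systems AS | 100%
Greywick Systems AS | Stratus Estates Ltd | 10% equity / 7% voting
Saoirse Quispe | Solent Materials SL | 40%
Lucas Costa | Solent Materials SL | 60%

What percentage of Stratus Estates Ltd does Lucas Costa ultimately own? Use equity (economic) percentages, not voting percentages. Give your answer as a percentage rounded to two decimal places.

92.00%

Lucas reaches Stratus along 2 paths.
Direct stake: 82% = 82%.
Via Greywick: 100% × 10% = 10%.
Total: 82% + 10% = 92%.
Rounded: 92.00%.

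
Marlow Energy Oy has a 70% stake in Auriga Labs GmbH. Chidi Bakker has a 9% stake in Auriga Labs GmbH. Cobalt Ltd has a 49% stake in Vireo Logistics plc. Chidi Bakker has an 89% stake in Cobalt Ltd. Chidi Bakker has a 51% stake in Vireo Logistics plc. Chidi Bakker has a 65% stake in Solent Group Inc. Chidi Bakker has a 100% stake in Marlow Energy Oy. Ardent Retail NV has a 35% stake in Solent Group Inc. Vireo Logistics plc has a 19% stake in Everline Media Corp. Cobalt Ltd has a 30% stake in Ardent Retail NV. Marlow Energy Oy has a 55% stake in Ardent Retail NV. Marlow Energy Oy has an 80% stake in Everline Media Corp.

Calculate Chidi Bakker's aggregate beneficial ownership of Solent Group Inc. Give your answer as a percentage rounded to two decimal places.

93.60%

Chidi reaches Solent along 3 paths.
Via Cobalt → Ardent: 89% × 30% × 35% = 9.345%.
Via Marlow → Ardent: 100% × 55% × 35% = 19.25%.
Direct stake: 65% = 65%.
Total: 9.345% + 19.25% + 65% = 93.595%.
Rounded: 93.60%.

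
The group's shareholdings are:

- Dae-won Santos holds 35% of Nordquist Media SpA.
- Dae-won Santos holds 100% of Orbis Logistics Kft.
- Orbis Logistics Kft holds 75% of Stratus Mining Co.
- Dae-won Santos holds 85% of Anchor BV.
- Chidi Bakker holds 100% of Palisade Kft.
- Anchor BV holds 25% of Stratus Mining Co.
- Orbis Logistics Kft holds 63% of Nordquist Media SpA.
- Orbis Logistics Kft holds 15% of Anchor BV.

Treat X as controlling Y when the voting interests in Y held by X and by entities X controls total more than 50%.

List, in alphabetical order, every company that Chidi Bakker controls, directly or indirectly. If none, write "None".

Palisade Kft

Chidi holds 100% of Palisade, so Chidi controls Palisade.
No other company's threshold is met.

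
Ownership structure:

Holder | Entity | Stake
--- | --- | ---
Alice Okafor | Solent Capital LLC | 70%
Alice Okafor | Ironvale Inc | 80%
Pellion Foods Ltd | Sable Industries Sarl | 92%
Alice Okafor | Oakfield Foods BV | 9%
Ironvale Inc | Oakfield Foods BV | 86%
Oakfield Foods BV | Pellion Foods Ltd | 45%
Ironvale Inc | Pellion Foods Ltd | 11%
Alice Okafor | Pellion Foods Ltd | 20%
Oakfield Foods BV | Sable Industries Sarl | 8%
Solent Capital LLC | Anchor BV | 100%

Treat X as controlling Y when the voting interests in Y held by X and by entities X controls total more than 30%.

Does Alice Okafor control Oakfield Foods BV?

Alice holds 80% of Ironvale, so Alice controls Ironvale.
Ironvale and Alice together hold 86% + 9% = 95% of Oakfield, so Alice controls Oakfield.

Yes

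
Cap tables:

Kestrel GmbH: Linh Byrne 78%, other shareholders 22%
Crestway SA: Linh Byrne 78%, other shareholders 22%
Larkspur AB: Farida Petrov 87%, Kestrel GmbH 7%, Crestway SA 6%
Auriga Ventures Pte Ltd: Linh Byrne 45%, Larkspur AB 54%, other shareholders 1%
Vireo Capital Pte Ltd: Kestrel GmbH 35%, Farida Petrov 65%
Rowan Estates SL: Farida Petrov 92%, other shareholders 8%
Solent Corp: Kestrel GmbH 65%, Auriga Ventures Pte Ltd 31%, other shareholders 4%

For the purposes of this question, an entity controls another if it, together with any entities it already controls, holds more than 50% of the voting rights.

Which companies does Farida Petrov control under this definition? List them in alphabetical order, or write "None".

Auriga Ventures Pte Ltd, Larkspur AB, Rowan Estates SL, Vireo Capital Pte Ltd

Farida holds 87% of Larkspur, so Farida controls Larkspur.
Larkspur holds 54% of Auriga, so Farida controls Auriga.
Farida holds 65% of Vireo, so Farida controls Vireo.
Farida holds 92% of Rowan, so Farida controls Rowan.
No other company's threshold is met.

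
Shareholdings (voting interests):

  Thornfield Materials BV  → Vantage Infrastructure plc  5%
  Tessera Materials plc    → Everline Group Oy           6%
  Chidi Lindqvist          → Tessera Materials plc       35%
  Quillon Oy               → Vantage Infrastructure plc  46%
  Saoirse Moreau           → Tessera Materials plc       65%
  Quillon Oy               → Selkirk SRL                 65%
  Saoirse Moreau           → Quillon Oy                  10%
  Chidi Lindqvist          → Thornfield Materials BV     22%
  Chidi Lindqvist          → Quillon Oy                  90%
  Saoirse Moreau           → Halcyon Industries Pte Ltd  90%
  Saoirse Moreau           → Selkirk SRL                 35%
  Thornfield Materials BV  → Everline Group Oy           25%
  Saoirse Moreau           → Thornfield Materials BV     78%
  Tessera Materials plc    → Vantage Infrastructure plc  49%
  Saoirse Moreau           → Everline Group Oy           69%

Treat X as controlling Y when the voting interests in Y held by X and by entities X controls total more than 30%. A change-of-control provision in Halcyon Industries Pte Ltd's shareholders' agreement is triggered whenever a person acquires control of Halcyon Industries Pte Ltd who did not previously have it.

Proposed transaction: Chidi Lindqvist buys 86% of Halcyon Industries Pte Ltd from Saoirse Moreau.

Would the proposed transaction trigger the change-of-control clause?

Yes

The purchase adds only to Chidi's holdings (Saoirse's stake shrinks), so Chidi is the only person who could newly come to control Halcyon.
Chidi holds 35% of Tessera, so Chidi controls Tessera.
Chidi holds 90% of Quillon, so Chidi controls Quillon.
Quillon holds 65% of Selkirk, so Chidi controls Selkirk.
Quillon and Tessera together hold 46% + 49% = 95% of Vantage, so Chidi controls Vantage.
Neither Chidi nor any entity Chidi controls holds any voting interest in Halcyon.
So before the transaction, Chidi does not control Halcyon.
After the purchase, Chidi holds 86% of Halcyon directly, and Saoirse's stake falls to 4%.
Chidi holds 86% of Halcyon, so Chidi controls Halcyon.
Chidi did not control Halcyon before and does after, so the clause is triggered.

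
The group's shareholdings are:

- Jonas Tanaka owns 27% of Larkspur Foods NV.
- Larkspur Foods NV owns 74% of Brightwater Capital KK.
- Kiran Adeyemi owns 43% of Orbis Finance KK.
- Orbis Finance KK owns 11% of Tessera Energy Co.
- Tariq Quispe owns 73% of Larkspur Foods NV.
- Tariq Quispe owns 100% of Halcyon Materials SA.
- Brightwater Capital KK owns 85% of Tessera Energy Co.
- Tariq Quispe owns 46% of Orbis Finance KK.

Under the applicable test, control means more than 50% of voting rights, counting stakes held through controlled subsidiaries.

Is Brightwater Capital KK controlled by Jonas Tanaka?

Jonas's largest direct stake is 27% in Larkspur, which does not meet the threshold, so Jonas controls no company.
Neither Jonas nor any entity Jonas controls holds any voting interest in Brightwater.
So Jonas does not control Brightwater.

No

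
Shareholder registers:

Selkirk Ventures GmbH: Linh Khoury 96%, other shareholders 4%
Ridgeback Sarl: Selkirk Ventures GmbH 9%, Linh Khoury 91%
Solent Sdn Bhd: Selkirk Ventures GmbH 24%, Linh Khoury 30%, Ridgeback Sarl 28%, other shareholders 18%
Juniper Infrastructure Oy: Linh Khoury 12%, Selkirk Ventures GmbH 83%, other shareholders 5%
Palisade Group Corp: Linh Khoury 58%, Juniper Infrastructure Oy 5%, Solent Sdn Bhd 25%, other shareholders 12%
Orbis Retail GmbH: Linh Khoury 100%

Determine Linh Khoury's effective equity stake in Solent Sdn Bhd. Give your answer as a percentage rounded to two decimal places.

80.94%

Linh reaches Solent along 4 paths.
Via Selkirk: 96% × 24% = 23.04%.
Direct stake: 30% = 30%.
Via Selkirk → Ridgeback: 96% × 9% × 28% = 2.4192%.
Via Ridgeback: 91% × 28% = 25.48%.
Total: 23.04% + 30% + 2.4192% + 25.48% = 80.9392%.
Rounded: 80.94%.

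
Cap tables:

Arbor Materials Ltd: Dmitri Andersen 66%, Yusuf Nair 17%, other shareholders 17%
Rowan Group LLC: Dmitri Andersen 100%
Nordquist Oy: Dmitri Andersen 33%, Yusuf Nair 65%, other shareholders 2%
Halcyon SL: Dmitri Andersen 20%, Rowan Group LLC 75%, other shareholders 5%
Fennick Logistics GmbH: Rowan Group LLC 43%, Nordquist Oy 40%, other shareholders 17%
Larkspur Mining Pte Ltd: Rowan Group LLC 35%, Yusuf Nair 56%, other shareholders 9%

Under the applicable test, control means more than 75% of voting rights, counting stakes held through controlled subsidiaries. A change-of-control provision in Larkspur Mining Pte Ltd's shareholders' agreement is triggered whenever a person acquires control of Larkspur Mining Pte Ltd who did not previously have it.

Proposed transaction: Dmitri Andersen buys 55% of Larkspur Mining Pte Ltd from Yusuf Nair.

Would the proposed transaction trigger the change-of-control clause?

The purchase adds only to Dmitri's holdings (Yusuf's stake shrinks), so Dmitri is the only person who could newly come to control Larkspur.
Dmitri holds 100% of Rowan, so Dmitri controls Rowan.
Dmitri and Rowan together hold 20% + 75% = 95% of Halcyon, so Dmitri controls Halcyon.
In Larkspur, Dmitri's side holds only 35%, not > 75%.
So before the transaction, Dmitri does not control Larkspur.
After the purchase, Dmitri holds 55% of Larkspur directly, and Yusuf's stake falls to 1%.
Rowan and Dmitri together hold 35% + 55% = 90% of Larkspur, so Dmitri controls Larkspur.
Dmitri did not control Larkspur before and does after, so the clause is triggered.

Yes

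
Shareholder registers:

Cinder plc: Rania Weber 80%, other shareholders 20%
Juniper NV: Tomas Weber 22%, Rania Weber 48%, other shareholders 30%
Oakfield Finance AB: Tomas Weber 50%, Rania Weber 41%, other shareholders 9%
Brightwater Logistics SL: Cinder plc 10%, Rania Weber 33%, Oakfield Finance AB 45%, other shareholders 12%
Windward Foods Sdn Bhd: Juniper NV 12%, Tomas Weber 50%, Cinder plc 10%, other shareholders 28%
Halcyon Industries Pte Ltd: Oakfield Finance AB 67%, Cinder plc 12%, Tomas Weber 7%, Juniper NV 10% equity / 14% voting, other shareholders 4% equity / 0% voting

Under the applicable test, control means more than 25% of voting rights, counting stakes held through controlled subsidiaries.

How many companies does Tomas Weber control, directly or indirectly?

4

Tomas holds 50% of Oakfield, so Tomas controls Oakfield.
Oakfield holds 45% of Brightwater, so Tomas controls Brightwater.
Tomas holds 50% of Windward, so Tomas controls Windward.
Oakfield and Tomas together hold 67% + 7% = 74% of Halcyon, so Tomas controls Halcyon.
No other company's threshold is met.
Tomas controls 4 companies.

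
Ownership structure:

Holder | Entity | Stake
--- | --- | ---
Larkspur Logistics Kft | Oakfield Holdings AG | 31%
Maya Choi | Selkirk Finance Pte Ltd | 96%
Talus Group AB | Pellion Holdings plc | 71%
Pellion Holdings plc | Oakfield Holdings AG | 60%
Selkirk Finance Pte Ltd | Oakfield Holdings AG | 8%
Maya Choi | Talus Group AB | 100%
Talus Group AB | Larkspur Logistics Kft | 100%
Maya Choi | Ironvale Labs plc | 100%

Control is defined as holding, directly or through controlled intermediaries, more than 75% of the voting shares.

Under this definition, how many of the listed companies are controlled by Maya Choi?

4

Maya holds 100% of Talus, so Maya controls Talus.
Maya holds 96% of Selkirk, so Maya controls Selkirk.
Maya holds 100% of Ironvale, so Maya controls Ironvale.
Talus holds 100% of Larkspur, so Maya controls Larkspur.
No other company's threshold is met.
Maya controls 4 companies.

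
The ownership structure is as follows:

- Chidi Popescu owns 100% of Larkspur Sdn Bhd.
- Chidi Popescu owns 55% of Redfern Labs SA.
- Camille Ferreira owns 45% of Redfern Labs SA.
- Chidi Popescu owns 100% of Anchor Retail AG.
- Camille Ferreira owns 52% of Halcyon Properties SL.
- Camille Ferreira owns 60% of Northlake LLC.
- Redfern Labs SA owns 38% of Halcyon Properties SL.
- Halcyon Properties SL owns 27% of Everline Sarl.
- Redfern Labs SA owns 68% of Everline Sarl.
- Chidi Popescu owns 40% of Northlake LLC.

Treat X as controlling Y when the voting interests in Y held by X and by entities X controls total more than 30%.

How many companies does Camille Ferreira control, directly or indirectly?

Camille holds 60% of Northlake, so Camille controls Northlake.
Camille holds 45% of Redfern, so Camille controls Redfern.
Camille and Redfern together hold 52% + 38% = 90% of Halcyon, so Camille controls Halcyon.
Redfern and Halcyon together hold 68% + 27% = 95% of Everline, so Camille controls Everline.
No other company's threshold is met.
Camille controls 4 companies.

4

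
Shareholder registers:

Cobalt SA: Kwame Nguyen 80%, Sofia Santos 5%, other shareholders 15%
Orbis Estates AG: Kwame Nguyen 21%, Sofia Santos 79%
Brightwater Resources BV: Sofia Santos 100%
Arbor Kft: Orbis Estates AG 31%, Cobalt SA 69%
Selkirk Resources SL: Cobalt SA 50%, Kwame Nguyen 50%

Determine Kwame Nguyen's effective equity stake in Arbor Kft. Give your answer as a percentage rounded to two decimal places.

Kwame reaches Arbor along 2 paths.
Via Orbis: 21% × 31% = 6.51%.
Via Cobalt: 80% × 69% = 55.2%.
Total: 6.51% + 55.2% = 61.71%.

61.71%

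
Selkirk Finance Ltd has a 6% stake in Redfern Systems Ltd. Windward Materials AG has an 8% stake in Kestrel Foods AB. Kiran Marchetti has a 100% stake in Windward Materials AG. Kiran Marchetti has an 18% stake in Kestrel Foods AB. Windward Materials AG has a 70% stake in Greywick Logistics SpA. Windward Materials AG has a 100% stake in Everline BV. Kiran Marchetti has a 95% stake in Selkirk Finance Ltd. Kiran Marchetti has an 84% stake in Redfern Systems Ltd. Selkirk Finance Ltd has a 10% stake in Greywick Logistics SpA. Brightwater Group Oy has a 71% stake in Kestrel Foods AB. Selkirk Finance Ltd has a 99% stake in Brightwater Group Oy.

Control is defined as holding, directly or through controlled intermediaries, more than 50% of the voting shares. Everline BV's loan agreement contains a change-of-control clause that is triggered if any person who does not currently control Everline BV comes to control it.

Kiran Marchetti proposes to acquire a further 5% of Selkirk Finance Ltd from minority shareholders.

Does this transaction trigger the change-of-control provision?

No

The purchase changes only Kiran's holdings, so Kiran is the only person who could newly come to control Everline.
Kiran holds 100% of Windward, so Kiran controls Windward.
Windward holds 100% of Everline, so Kiran controls Everline.
So Kiran already controls Everline before the transaction.
After the purchase, Kiran's direct stake in Selkirk rises to 95% + 5% = 100%.
Kiran controlled Everline already, so this is not a new person acquiring control; every other person's position is unchanged or reduced.
No new person acquires control, so the clause is not triggered.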